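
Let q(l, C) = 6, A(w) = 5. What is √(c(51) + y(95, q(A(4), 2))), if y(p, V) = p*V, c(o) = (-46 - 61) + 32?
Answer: 3*√55 ≈ 22.249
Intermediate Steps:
c(o) = -75 (c(o) = -107 + 32 = -75)
y(p, V) = V*p
√(c(51) + y(95, q(A(4), 2))) = √(-75 + 6*95) = √(-75 + 570) = √495 = 3*√55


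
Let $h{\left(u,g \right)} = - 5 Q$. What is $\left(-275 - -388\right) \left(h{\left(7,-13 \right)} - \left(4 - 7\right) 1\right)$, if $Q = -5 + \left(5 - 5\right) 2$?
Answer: $3164$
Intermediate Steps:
$Q = -5$ ($Q = -5 + \left(5 - 5\right) 2 = -5 + 0 \cdot 2 = -5 + 0 = -5$)
$h{\left(u,g \right)} = 25$ ($h{\left(u,g \right)} = \left(-5\right) \left(-5\right) = 25$)
$\left(-275 - -388\right) \left(h{\left(7,-13 \right)} - \left(4 - 7\right) 1\right) = \left(-275 - -388\right) \left(25 - \left(4 - 7\right) 1\right) = \left(-275 + 388\right) \left(25 - \left(-3\right) 1\right) = 113 \left(25 - -3\right) = 113 \left(25 + 3\right) = 113 \cdot 28 = 3164$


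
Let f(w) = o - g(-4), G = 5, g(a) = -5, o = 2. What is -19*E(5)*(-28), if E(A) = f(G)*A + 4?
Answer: 20748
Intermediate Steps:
f(w) = 7 (f(w) = 2 - 1*(-5) = 2 + 5 = 7)
E(A) = 4 + 7*A (E(A) = 7*A + 4 = 4 + 7*A)
-19*E(5)*(-28) = -19*(4 + 7*5)*(-28) = -19*(4 + 35)*(-28) = -19*39*(-28) = -741*(-28) = 20748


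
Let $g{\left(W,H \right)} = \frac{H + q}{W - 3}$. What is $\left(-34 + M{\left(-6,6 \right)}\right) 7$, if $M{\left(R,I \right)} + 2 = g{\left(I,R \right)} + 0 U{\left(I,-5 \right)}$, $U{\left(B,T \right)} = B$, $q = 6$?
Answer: $-252$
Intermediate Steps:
$g{\left(W,H \right)} = \frac{6 + H}{-3 + W}$ ($g{\left(W,H \right)} = \frac{H + 6}{W - 3} = \frac{6 + H}{-3 + W}$)
$M{\left(R,I \right)} = -2 + \frac{6 + R}{-3 + I}$ ($M{\left(R,I \right)} = -2 + \left(\frac{6 + R}{-3 + I} + 0 I\right) = -2 + \left(\frac{6 + R}{-3 + I} + 0\right) = -2 + \frac{6 + R}{-3 + I}$)
$\left(-34 + M{\left(-6,6 \right)}\right) 7 = \left(-34 + \frac{12 - 6 - 12}{-3 + 6}\right) 7 = \left(-34 + \frac{12 - 6 - 12}{3}\right) 7 = \left(-34 + \frac{1}{3} \left(-6\right)\right) 7 = \left(-34 - 2\right) 7 = \left(-36\right) 7 = -252$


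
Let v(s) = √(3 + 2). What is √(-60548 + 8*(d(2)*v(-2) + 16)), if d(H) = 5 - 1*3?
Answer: 2*√(-15105 + 4*√5) ≈ 245.73*I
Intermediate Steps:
d(H) = 2 (d(H) = 5 - 3 = 2)
v(s) = √5
√(-60548 + 8*(d(2)*v(-2) + 16)) = √(-60548 + 8*(2*√5 + 16)) = √(-60548 + 8*(16 + 2*√5)) = √(-60548 + (128 + 16*√5)) = √(-60420 + 16*√5)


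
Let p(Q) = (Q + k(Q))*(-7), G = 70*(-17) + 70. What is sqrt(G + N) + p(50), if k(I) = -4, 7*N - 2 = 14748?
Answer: -322 + sqrt(48370)/7 ≈ -290.58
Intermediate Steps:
N = 14750/7 (N = 2/7 + (1/7)*14748 = 2/7 + 14748/7 = 14750/7 ≈ 2107.1)
G = -1120 (G = -1190 + 70 = -1120)
p(Q) = 28 - 7*Q (p(Q) = (Q - 4)*(-7) = (-4 + Q)*(-7) = 28 - 7*Q)
sqrt(G + N) + p(50) = sqrt(-1120 + 14750/7) + (28 - 7*50) = sqrt(6910/7) + (28 - 350) = sqrt(48370)/7 - 322 = -322 + sqrt(48370)/7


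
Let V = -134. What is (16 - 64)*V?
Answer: 6432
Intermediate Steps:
(16 - 64)*V = (16 - 64)*(-134) = -48*(-134) = 6432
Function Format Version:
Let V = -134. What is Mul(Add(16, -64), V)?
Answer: 6432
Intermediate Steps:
Mul(Add(16, -64), V) = Mul(Add(16, -64), -134) = Mul(-48, -134) = 6432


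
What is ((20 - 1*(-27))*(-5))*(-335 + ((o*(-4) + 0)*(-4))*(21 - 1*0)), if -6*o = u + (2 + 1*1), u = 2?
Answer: 144525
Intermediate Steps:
o = -⅚ (o = -(2 + (2 + 1*1))/6 = -(2 + (2 + 1))/6 = -(2 + 3)/6 = -⅙*5 = -⅚ ≈ -0.83333)
((20 - 1*(-27))*(-5))*(-335 + ((o*(-4) + 0)*(-4))*(21 - 1*0)) = ((20 - 1*(-27))*(-5))*(-335 + ((-⅚*(-4) + 0)*(-4))*(21 - 1*0)) = ((20 + 27)*(-5))*(-335 + ((10/3 + 0)*(-4))*(21 + 0)) = (47*(-5))*(-335 + ((10/3)*(-4))*21) = -235*(-335 - 40/3*21) = -235*(-335 - 280) = -235*(-615) = 144525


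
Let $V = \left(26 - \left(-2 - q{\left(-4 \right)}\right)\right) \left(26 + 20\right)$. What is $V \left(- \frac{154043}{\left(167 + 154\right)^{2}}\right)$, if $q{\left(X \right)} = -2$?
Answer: $- \frac{184235428}{103041} \approx -1788.0$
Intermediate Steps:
$V = 1196$ ($V = \left(26 + \left(\left(-2 + 4\right) - 2\right)\right) \left(26 + 20\right) = \left(26 + \left(2 - 2\right)\right) 46 = \left(26 + 0\right) 46 = 26 \cdot 46 = 1196$)
$V \left(- \frac{154043}{\left(167 + 154\right)^{2}}\right) = 1196 \left(- \frac{154043}{\left(167 + 154\right)^{2}}\right) = 1196 \left(- \frac{154043}{321^{2}}\right) = 1196 \left(- \frac{154043}{103041}\right) = - \frac{184235428}{103041}$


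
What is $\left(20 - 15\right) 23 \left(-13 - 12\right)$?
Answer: $-2875$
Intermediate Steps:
$\left(20 - 15\right) 23 \left(-13 - 12\right) = \left(20 - 15\right) 23 \left(-25\right) = 5 \left(-575\right) = -2875$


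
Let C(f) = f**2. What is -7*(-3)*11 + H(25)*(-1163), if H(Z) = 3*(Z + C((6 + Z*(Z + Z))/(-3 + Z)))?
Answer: -1386532050/121 ≈ -1.1459e+7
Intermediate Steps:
H(Z) = 3*Z + 3*(6 + 2*Z**2)**2/(-3 + Z)**2 (H(Z) = 3*(Z + ((6 + Z*(Z + Z))/(-3 + Z))**2) = 3*(Z + ((6 + Z*(2*Z))/(-3 + Z))**2) = 3*(Z + ((6 + 2*Z**2)/(-3 + Z))**2) = 3*(Z + (6 + 2*Z**2)**2/(-3 + Z)**2) = 3*Z + 3*(6 + 2*Z**2)**2/(-3 + Z)**2)
-7*(-3)*11 + H(25)*(-1163) = -7*(-3)*11 + (3*25 + 12*(3 + 25**2)**2/(-3 + 25)**2)*(-1163) = 21*11 + (75 + 12*(3 + 625)**2/22**2)*(-1163) = 231 + (75 + 12*(1/484)*628**2)*(-1163) = 231 + (75 + 12*(1/484)*394384)*(-1163) = 231 + (75 + 1183152/121)*(-1163) = 231 + (1192227/121)*(-1163) = 231 - 1386560001/121 = -1386532050/121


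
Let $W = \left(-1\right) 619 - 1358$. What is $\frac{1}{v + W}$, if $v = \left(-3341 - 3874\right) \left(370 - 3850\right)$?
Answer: $\frac{1}{25106223} \approx 3.9831 \cdot 10^{-8}$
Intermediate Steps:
$v = 25108200$ ($v = \left(-7215\right) \left(-3480\right) = 25108200$)
$W = -1977$ ($W = -619 - 1358 = -1977$)
$\frac{1}{v + W} = \frac{1}{25108200 - 1977} = \frac{1}{25106223}$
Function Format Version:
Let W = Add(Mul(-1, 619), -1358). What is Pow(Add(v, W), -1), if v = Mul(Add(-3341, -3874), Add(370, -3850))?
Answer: Rational(1, 25106223) ≈ 3.9831e-8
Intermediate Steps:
v = 25108200 (v = Mul(-7215, -3480) = 25108200)
W = -1977 (W = Add(-619, -1358) = -1977)
Pow(Add(v, W), -1) = Pow(Add(25108200, -1977), -1) = Pow(25106223, -1) = Rational(1, 25106223)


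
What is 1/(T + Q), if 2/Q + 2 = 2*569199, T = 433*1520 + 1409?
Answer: 569198/375425355663 ≈ 1.5161e-6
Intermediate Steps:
T = 659569 (T = 658160 + 1409 = 659569)
Q = 1/569198 (Q = 2/(-2 + 2*569199) = 2/(-2 + 1138398) = 2/1138396 = 2*(1/1138396) = 1/569198 ≈ 1.7569e-6)
1/(T + Q) = 1/(659569 + 1/569198) = 1/(375425355663/569198) = 569198/375425355663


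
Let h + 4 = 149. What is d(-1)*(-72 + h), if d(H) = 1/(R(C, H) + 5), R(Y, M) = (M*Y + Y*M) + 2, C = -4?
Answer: 73/15 ≈ 4.8667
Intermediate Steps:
h = 145 (h = -4 + 149 = 145)
R(Y, M) = 2 + 2*M*Y (R(Y, M) = (M*Y + M*Y) + 2 = 2*M*Y + 2 = 2 + 2*M*Y)
d(H) = 1/(7 - 8*H) (d(H) = 1/((2 + 2*H*(-4)) + 5) = 1/((2 - 8*H) + 5) = 1/(7 - 8*H))
d(-1)*(-72 + h) = (-72 + 145)/(7 - 8*(-1)) = 73/(7 + 8) = 73/15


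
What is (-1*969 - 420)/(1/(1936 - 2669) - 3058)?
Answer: 1018137/2241515 ≈ 0.45422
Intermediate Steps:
(-1*969 - 420)/(1/(1936 - 2669) - 3058) = (-969 - 420)/(1/(-733) - 3058) = -1389/(-1/733 - 3058) = -1389/(-2241515/733) = -1389*(-733/2241515) = 1018137/2241515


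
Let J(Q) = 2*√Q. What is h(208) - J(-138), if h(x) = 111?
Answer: 111 - 2*I*√138 ≈ 111.0 - 23.495*I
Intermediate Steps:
h(208) - J(-138) = 111 - 2*√(-138) = 111 - 2*I*√138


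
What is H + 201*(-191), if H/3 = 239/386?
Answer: -14818209/386 ≈ -38389.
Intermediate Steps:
H = 717/386 (H = 3*(239/386) = 717/386 ≈ 1.8575)
H + 201*(-191) = 717/386 + 201*(-191) = 717/386 - 38391 = -14818209/386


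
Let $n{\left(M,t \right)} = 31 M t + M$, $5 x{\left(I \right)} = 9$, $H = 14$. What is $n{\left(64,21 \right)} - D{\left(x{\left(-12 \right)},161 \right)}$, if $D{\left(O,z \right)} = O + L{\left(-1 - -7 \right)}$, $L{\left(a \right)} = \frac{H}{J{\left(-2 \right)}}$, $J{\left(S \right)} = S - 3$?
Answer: $41729$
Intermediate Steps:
$J{\left(S \right)} = -3 + S$
$x{\left(I \right)} = \frac{9}{5}$ ($x{\left(I \right)} = \frac{1}{5} \cdot 9 = \frac{9}{5}$)
$L{\left(a \right)} = - \frac{14}{5}$ ($L{\left(a \right)} = \frac{14}{-3 - 2} = \frac{14}{-5} = 14 \left(- \frac{1}{5}\right) = - \frac{14}{5}$)
$n{\left(M,t \right)} = M + 31 M t$ ($n{\left(M,t \right)} = 31 M t + M = M + 31 M t$)
$D{\left(O,z \right)} = - \frac{14}{5} + O$ ($D{\left(O,z \right)} = O - \frac{14}{5} = - \frac{14}{5} + O$)
$n{\left(64,21 \right)} - D{\left(x{\left(-12 \right)},161 \right)} = 64 \left(1 + 31 \cdot 21\right) - \left(- \frac{14}{5} + \frac{9}{5}\right) = 64 \left(1 + 651\right) - -1 = 64 \cdot 652 + 1 = 41728 + 1 = 41729$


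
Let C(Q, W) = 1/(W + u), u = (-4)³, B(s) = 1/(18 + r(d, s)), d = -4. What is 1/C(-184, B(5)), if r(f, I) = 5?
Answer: -1471/23 ≈ -63.957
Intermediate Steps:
B(s) = 1/23 (B(s) = 1/(18 + 5) = 1/23)
u = -64
C(Q, W) = 1/(-64 + W) (C(Q, W) = 1/(W - 64) = 1/(-64 + W))
1/C(-184, B(5)) = 1/(1/(-64 + 1/23)) = 1/(1/(-1471/23)) = 1/(-23/1471) = -1471/23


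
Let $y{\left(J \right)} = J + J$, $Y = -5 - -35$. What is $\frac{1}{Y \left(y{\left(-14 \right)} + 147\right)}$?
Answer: $\frac{1}{3570} \approx 0.00028011$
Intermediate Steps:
$Y = 30$ ($Y = -5 + 35 = 30$)
$y{\left(J \right)} = 2 J$
$\frac{1}{Y \left(y{\left(-14 \right)} + 147\right)} = \frac{1}{30 \left(2 \left(-14\right) + 147\right)} = \frac{1}{30 \left(-28 + 147\right)} = \frac{1}{30 \cdot 119} = \frac{1}{3570}$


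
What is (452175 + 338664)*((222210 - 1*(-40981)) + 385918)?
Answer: 513340712451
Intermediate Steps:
(452175 + 338664)*((222210 - 1*(-40981)) + 385918) = 790839*((222210 + 40981) + 385918) = 790839*(263191 + 385918) = 790839*649109 = 513340712451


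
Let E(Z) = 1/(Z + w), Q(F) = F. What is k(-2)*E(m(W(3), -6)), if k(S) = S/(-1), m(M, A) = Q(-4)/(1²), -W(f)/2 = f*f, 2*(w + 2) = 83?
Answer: 4/71 ≈ 0.056338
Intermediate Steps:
w = 79/2 (w = -2 + (½)*83 = -2 + 83/2 = 79/2 ≈ 39.500)
W(f) = -2*f² (W(f) = -2*f*f = -2*f²)
m(M, A) = -4 (m(M, A) = -4/(1²) = -4/1 = -4*1 = -4)
E(Z) = 1/(79/2 + Z) (E(Z) = 1/(Z + 79/2) = 1/(79/2 + Z))
k(S) = -S (k(S) = S*(-1) = -S)
k(-2)*E(m(W(3), -6)) = (-1*(-2))*(2/(79 + 2*(-4))) = 2*(2/(79 - 8)) = 2*(2/71) = 4/71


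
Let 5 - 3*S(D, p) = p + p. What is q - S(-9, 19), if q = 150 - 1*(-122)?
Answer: 283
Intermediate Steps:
S(D, p) = 5/3 - 2*p/3 (S(D, p) = 5/3 - (p + p)/3 = 5/3 - 2*p/3)
q = 272 (q = 150 + 122 = 272)
q - S(-9, 19) = 272 - (5/3 - 2/3*19) = 272 - (5/3 - 38/3) = 272 - 1*(-11) = 272 + 11 = 283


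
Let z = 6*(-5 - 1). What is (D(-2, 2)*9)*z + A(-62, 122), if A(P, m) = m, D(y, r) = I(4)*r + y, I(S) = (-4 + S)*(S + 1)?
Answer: 770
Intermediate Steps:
I(S) = (1 + S)*(-4 + S) (I(S) = (-4 + S)*(1 + S) = (1 + S)*(-4 + S))
D(y, r) = y (D(y, r) = (-4 + 4² - 3*4)*r + y = (-4 + 16 - 12)*r + y = 0*r + y = 0 + y = y)
z = -36 (z = 6*(-6) = -36)
(D(-2, 2)*9)*z + A(-62, 122) = -2*9*(-36) + 122 = -18*(-36) + 122 = 648 + 122 = 770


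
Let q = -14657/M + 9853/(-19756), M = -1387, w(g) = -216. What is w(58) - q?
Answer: -6194637133/27401572 ≈ -226.07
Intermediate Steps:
q = 275897581/27401572 (q = -14657/(-1387) + 9853/(-19756) = -14657*(-1/1387) + 9853*(-1/19756) = 14657/1387 - 9853/19756 = 275897581/27401572 ≈ 10.069)
w(58) - q = -216 - 1*275897581/27401572 = -216 - 275897581/27401572 = -6194637133/27401572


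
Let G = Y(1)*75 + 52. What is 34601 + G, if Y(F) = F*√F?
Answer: 34728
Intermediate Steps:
Y(F) = F^(3/2)
G = 127 (G = 1^(3/2)*75 + 52 = 1*75 + 52 = 75 + 52 = 127)
34601 + G = 34601 + 127 = 34728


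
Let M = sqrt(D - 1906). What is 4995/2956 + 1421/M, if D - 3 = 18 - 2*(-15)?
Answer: 4995/2956 - 203*I*sqrt(1855)/265 ≈ 1.6898 - 32.993*I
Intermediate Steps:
D = 51 (D = 3 + (18 - 2*(-15)) = 3 + (18 + 30) = 3 + 48 = 51)
M = I*sqrt(1855) (M = sqrt(51 - 1906) = sqrt(-1855) = I*sqrt(1855) ≈ 43.07*I)
4995/2956 + 1421/M = 4995/2956 + 1421/((I*sqrt(1855))) = 4995*(1/2956) + 1421*(-I*sqrt(1855)/1855) = 4995/2956 - 203*I*sqrt(1855)/265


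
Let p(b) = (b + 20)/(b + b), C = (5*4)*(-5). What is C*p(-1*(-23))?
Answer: -2150/23 ≈ -93.478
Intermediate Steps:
C = -100 (C = 20*(-5) = -100)
p(b) = (20 + b)/(2*b) (p(b) = (20 + b)/((2*b)) = (20 + b)*(1/(2*b)) = (20 + b)/(2*b))
C*p(-1*(-23)) = -50*(20 - 1*(-23))/((-1*(-23))) = -50*(20 + 23)/23 = -50*43/23 = -100*43/46 = -2150/23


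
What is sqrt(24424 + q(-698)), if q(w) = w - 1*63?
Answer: sqrt(23663) ≈ 153.83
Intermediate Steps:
q(w) = -63 + w (q(w) = w - 63 = -63 + w)
sqrt(24424 + q(-698)) = sqrt(24424 + (-63 - 698)) = sqrt(24424 - 761) = sqrt(23663)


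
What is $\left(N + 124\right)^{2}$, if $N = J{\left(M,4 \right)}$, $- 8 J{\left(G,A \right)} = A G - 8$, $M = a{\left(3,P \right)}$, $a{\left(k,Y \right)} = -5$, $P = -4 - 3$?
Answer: $\frac{65025}{4} \approx 16256.0$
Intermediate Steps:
$P = -7$
$M = -5$
$J{\left(G,A \right)} = 1 - \frac{A G}{8}$ ($J{\left(G,A \right)} = - \frac{A G - 8}{8} = - \frac{-8 + A G}{8} = 1 - \frac{A G}{8}$)
$N = \frac{7}{2}$ ($N = 1 - \frac{1}{2} \left(-5\right) = 1 + \frac{5}{2} = \frac{7}{2} \approx 3.5$)
$\left(N + 124\right)^{2} = \left(\frac{7}{2} + 124\right)^{2} = \left(\frac{255}{2}\right)^{2} = \frac{65025}{4}$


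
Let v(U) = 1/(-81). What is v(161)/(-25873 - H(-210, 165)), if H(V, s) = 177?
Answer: 1/2110050 ≈ 4.7392e-7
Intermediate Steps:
v(U) = -1/81
v(161)/(-25873 - H(-210, 165)) = -1/(81*(-25873 - 1*177)) = -1/(81*(-25873 - 177)) = -1/81/(-26050) = -1/81*(-1/26050) = 1/2110050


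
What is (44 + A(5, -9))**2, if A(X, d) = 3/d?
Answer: 17161/9 ≈ 1906.8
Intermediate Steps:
(44 + A(5, -9))**2 = (44 + 3/(-9))**2 = (44 + 3*(-1/9))**2 = (44 - 1/3)**2 = (131/3)**2 = 17161/9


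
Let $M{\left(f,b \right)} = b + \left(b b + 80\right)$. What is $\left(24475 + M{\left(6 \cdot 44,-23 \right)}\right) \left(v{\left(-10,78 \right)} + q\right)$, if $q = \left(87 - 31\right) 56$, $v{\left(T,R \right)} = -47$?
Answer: $77413429$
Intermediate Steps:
$q = 3136$ ($q = 56 \cdot 56 = 3136$)
$M{\left(f,b \right)} = 80 + b + b^{2}$ ($M{\left(f,b \right)} = b + \left(b^{2} + 80\right) = b + \left(80 + b^{2}\right) = 80 + b + b^{2}$)
$\left(24475 + M{\left(6 \cdot 44,-23 \right)}\right) \left(v{\left(-10,78 \right)} + q\right) = \left(24475 + \left(80 - 23 + \left(-23\right)^{2}\right)\right) \left(-47 + 3136\right) = \left(24475 + \left(80 - 23 + 529\right)\right) 3089 = \left(24475 + 586\right) 3089 = 25061 \cdot 3089 = 77413429$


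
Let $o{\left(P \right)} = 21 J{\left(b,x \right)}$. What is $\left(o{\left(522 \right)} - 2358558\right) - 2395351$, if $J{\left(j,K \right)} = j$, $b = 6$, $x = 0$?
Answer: $-4753783$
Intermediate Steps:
$o{\left(P \right)} = 126$ ($o{\left(P \right)} = 21 \cdot 6 = 126$)
$\left(o{\left(522 \right)} - 2358558\right) - 2395351 = \left(126 - 2358558\right) - 2395351 = -2358432 - 2395351 = -4753783$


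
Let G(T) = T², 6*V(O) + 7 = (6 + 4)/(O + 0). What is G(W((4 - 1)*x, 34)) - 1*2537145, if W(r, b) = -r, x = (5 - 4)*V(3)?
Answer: -91337099/36 ≈ -2.5371e+6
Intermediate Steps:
V(O) = -7/6 + 5/(3*O) (V(O) = -7/6 + ((6 + 4)/(O + 0))/6 = -7/6 + (10/O)/6 = -7/6 + 5/(3*O))
x = -11/18 (x = (5 - 4)*((⅙)*(10 - 7*3)/3) = 1*((⅙)*(⅓)*(10 - 21)) = 1*((⅙)*(⅓)*(-11)) = 1*(-11/18) = -11/18 ≈ -0.61111)
G(W((4 - 1)*x, 34)) - 1*2537145 = (-(4 - 1)*(-11)/18)² - 1*2537145 = (-3*(-11)/18)² - 2537145 = (-1*(-11/6))² - 2537145 = (11/6)² - 2537145 = 121/36 - 2537145 = -91337099/36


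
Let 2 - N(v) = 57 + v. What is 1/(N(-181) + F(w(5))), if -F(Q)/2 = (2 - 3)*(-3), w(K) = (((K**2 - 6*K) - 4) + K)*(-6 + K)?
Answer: 1/120 ≈ 0.0083333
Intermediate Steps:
w(K) = (-6 + K)*(-4 + K**2 - 5*K) (w(K) = ((-4 + K**2 - 6*K) + K)*(-6 + K) = (-4 + K**2 - 5*K)*(-6 + K) = (-6 + K)*(-4 + K**2 - 5*K))
F(Q) = -6 (F(Q) = -2*(2 - 3)*(-3) = -(-2)*(-3) = -2*3 = -6)
N(v) = -55 - v (N(v) = 2 - (57 + v) = 2 + (-57 - v) = -55 - v)
1/(N(-181) + F(w(5))) = 1/((-55 - 1*(-181)) - 6) = 1/((-55 + 181) - 6) = 1/(126 - 6) = 1/120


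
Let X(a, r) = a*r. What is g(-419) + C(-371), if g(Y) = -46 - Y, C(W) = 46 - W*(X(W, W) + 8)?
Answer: 51068198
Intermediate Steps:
C(W) = 46 - W*(8 + W²) (C(W) = 46 - W*(W*W + 8) = 46 - W*(W² + 8) = 46 - W*(8 + W²))
g(-419) + C(-371) = (-46 - 1*(-419)) + (46 - 1*(-371)³ - 8*(-371)) = (-46 + 419) + (46 - 1*(-51064811) + 2968) = 373 + (46 + 51064811 + 2968) = 373 + 51067825 = 51068198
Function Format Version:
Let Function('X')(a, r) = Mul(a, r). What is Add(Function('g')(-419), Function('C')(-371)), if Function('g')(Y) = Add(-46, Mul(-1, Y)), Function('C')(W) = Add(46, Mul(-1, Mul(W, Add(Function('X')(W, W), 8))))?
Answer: 51068198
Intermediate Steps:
Function('C')(W) = Add(46, Mul(-1, W, Add(8, Pow(W, 2)))) (Function('C')(W) = Add(46, Mul(-1, Mul(W, Add(Mul(W, W), 8)))) = Add(46, Mul(-1, Mul(W, Add(Pow(W, 2), 8)))) = Add(46, Mul(-1, Mul(W, Add(8, Pow(W, 2))))) = Add(46, Mul(-1, W, Add(8, Pow(W, 2)))))
Add(Function('g')(-419), Function('C')(-371)) = Add(Add(-46, Mul(-1, -419)), Add(46, Mul(-1, Pow(-371, 3)), Mul(-8, -371))) = Add(Add(-46, 419), Add(46, Mul(-1, -51064811), 2968)) = Add(373, Add(46, 51064811, 2968)) = Add(373, 51067825) = 51068198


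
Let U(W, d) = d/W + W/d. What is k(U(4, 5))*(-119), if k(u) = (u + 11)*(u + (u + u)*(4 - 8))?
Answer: 8913933/400 ≈ 22285.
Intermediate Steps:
U(W, d) = W/d + d/W
k(u) = -7*u*(11 + u) (k(u) = (11 + u)*(u + (2*u)*(-4)) = (11 + u)*(u - 8*u) = (11 + u)*(-7*u) = -7*u*(11 + u))
k(U(4, 5))*(-119) = -7*(4/5 + 5/4)*(11 + (4/5 + 5/4))*(-119) = -7*41/20*(11 + 41/20)*(-119) = -7*41/20*261/20*(-119) = -74907/400*(-119) = 8913933/400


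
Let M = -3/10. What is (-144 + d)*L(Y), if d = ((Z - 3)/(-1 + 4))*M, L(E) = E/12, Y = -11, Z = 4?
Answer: 15851/120 ≈ 132.09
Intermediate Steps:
L(E) = E/12 (L(E) = E*(1/12) = E/12)
M = -3/10 (M = -3*⅒ = -3/10 ≈ -0.30000)
d = -⅒ (d = ((4 - 3)/(-1 + 4))*(-3/10) = (1/3)*(-3/10) = (1*(⅓))*(-3/10) = (⅓)*(-3/10) = -⅒ ≈ -0.10000)
(-144 + d)*L(Y) = (-144 - ⅒)*((1/12)*(-11)) = -1441/10*(-11/12) = 15851/120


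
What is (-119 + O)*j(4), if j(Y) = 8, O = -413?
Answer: -4256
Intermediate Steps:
(-119 + O)*j(4) = (-119 - 413)*8 = -532*8 = -4256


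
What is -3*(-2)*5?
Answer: 30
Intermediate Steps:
-3*(-2)*5 = 6*5 = 30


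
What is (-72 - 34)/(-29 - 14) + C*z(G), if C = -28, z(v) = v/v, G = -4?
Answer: -1098/43 ≈ -25.535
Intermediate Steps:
z(v) = 1
(-72 - 34)/(-29 - 14) + C*z(G) = (-72 - 34)/(-29 - 14) - 28*1 = -106/(-43) - 28 = -106*(-1/43) - 28 = 106/43 - 28 = -1098/43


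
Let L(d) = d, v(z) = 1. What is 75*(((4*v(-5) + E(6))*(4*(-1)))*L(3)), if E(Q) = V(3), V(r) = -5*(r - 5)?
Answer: -12600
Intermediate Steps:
V(r) = 25 - 5*r (V(r) = -5*(-5 + r) = 25 - 5*r)
E(Q) = 10 (E(Q) = 25 - 5*3 = 25 - 15 = 10)
75*(((4*v(-5) + E(6))*(4*(-1)))*L(3)) = 75*(((4*1 + 10)*(4*(-1)))*3) = 75*(((4 + 10)*(-4))*3) = 75*((14*(-4))*3) = 75*(-56*3) = 75*(-168) = -12600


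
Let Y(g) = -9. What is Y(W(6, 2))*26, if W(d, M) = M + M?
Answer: -234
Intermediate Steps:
W(d, M) = 2*M
Y(W(6, 2))*26 = -9*26 = -234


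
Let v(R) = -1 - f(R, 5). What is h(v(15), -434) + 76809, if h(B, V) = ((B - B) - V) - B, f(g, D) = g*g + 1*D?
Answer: 77474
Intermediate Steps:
f(g, D) = D + g² (f(g, D) = g² + D = D + g²)
v(R) = -6 - R² (v(R) = -1 - (5 + R²) = -1 + (-5 - R²) = -6 - R²)
h(B, V) = -B - V (h(B, V) = (0 - V) - B = -V - B = -B - V)
h(v(15), -434) + 76809 = (-(-6 - 1*15²) - 1*(-434)) + 76809 = (-(-6 - 1*225) + 434) + 76809 = (-(-6 - 225) + 434) + 76809 = (-1*(-231) + 434) + 76809 = (231 + 434) + 76809 = 665 + 76809 = 77474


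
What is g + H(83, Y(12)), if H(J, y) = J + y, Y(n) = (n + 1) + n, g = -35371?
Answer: -35263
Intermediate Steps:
Y(n) = 1 + 2*n (Y(n) = (1 + n) + n = 1 + 2*n)
g + H(83, Y(12)) = -35371 + (83 + (1 + 2*12)) = -35371 + (83 + (1 + 24)) = -35371 + (83 + 25) = -35371 + 108 = -35263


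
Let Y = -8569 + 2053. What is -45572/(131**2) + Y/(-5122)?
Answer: -60799354/43949321 ≈ -1.3834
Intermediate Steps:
Y = -6516
-45572/(131**2) + Y/(-5122) = -45572/(131**2) - 6516/(-5122) = -45572/17161 - 6516*(-1/5122) = -45572*1/17161 + 3258/2561 = -45572/17161 + 3258/2561 = -60799354/43949321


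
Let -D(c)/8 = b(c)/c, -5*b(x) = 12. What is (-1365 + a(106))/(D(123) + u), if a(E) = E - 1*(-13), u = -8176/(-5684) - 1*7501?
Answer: 51852290/312087759 ≈ 0.16615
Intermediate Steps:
b(x) = -12/5 (b(x) = -⅕*12 = -12/5)
u = -1522411/203 (u = -8176*(-1/5684) - 7501 = 292/203 - 7501 = -1522411/203 ≈ -7499.6)
a(E) = 13 + E (a(E) = E + 13 = 13 + E)
D(c) = 96/(5*c) (D(c) = -(-96)/(5*c) = 96/(5*c))
(-1365 + a(106))/(D(123) + u) = (-1365 + (13 + 106))/((96/5)/123 - 1522411/203) = (-1365 + 119)/((96/5)*(1/123) - 1522411/203) = -1246/(32/205 - 1522411/203) = -1246/(-312087759/41615) = -1246*(-41615/312087759) = 51852290/312087759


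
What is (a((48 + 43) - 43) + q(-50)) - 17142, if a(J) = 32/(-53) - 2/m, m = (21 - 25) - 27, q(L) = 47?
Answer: -28087971/1643 ≈ -17096.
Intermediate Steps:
m = -31 (m = -4 - 27 = -31)
a(J) = -886/1643 (a(J) = 32/(-53) - 2/(-31) = 32*(-1/53) - 2*(-1/31) = -32/53 + 2/31 = -886/1643)
(a((48 + 43) - 43) + q(-50)) - 17142 = (-886/1643 + 47) - 17142 = 76335/1643 - 17142 = -28087971/1643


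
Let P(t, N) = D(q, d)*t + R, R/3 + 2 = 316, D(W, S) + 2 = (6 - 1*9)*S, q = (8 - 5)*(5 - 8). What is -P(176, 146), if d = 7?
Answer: 3106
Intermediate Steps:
q = -9 (q = 3*(-3) = -9)
D(W, S) = -2 - 3*S (D(W, S) = -2 + (6 - 1*9)*S = -2 + (6 - 9)*S = -2 - 3*S)
R = 942 (R = -6 + 3*316 = -6 + 948 = 942)
P(t, N) = 942 - 23*t (P(t, N) = (-2 - 3*7)*t + 942 = (-2 - 21)*t + 942 = -23*t + 942 = 942 - 23*t)
-P(176, 146) = -(942 - 23*176) = -(942 - 4048) = -1*(-3106) = 3106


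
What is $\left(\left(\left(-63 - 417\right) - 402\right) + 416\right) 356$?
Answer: $-165896$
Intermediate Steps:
$\left(\left(\left(-63 - 417\right) - 402\right) + 416\right) 356 = \left(\left(-480 - 402\right) + 416\right) 356 = \left(-882 + 416\right) 356 = \left(-466\right) 356 = -165896$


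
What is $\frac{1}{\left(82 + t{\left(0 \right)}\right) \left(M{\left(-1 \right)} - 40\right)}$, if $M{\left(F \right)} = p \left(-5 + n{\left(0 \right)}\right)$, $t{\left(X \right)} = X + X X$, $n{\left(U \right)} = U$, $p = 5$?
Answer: $- \frac{1}{5330} \approx -0.00018762$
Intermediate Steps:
$t{\left(X \right)} = X + X^{2}$
$M{\left(F \right)} = -25$ ($M{\left(F \right)} = 5 \left(-5 + 0\right) = 5 \left(-5\right) = -25$)
$\frac{1}{\left(82 + t{\left(0 \right)}\right) \left(M{\left(-1 \right)} - 40\right)} = \frac{1}{\left(82 + 0 \left(1 + 0\right)\right) \left(-25 - 40\right)} = \frac{1}{\left(82 + 0 \cdot 1\right) \left(-25 - 40\right)} = \frac{1}{\left(82 + 0\right) \left(-65\right)} = \frac{1}{82 \left(-65\right)} = \frac{1}{-5330} = - \frac{1}{5330}$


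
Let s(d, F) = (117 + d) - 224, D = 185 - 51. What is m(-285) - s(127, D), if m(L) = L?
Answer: -305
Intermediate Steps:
D = 134
s(d, F) = -107 + d
m(-285) - s(127, D) = -285 - (-107 + 127) = -285 - 1*20 = -285 - 20 = -305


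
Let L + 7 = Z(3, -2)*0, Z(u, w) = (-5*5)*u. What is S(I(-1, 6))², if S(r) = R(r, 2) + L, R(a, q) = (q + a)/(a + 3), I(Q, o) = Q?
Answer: 169/4 ≈ 42.250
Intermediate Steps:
Z(u, w) = -25*u
R(a, q) = (a + q)/(3 + a)
L = -7 (L = -7 - 25*3*0 = -7 - 75*0 = -7 + 0 = -7)
S(r) = -7 + (2 + r)/(3 + r) (S(r) = (r + 2)/(3 + r) - 7 = (2 + r)/(3 + r) - 7 = -7 + (2 + r)/(3 + r))
S(I(-1, 6))² = ((-19 - 6*(-1))/(3 - 1))² = ((-19 + 6)/2)² = ((½)*(-13))² = (-13/2)² = 169/4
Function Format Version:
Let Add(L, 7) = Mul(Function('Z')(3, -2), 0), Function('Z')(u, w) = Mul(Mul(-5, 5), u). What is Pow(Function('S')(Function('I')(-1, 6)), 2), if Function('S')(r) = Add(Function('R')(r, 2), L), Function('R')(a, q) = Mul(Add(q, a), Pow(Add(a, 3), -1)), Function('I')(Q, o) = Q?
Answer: Rational(169, 4) ≈ 42.250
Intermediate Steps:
Function('Z')(u, w) = Mul(-25, u)
Function('R')(a, q) = Mul(Pow(Add(3, a), -1), Add(a, q)) (Function('R')(a, q) = Mul(Add(a, q), Pow(Add(3, a), -1)) = Mul(Pow(Add(3, a), -1), Add(a, q)))
L = -7 (L = Add(-7, Mul(Mul(-25, 3), 0)) = Add(-7, Mul(-75, 0)) = Add(-7, 0) = -7)
Function('S')(r) = Add(-7, Mul(Pow(Add(3, r), -1), Add(2, r))) (Function('S')(r) = Add(Mul(Pow(Add(3, r), -1), Add(r, 2)), -7) = Add(Mul(Pow(Add(3, r), -1), Add(2, r)), -7) = Add(-7, Mul(Pow(Add(3, r), -1), Add(2, r))))
Pow(Function('S')(Function('I')(-1, 6)), 2) = Pow(Mul(Pow(Add(3, -1), -1), Add(-19, Mul(-6, -1))), 2) = Pow(Mul(Pow(2, -1), Add(-19, 6)), 2) = Pow(Mul(Rational(1, 2), -13), 2) = Pow(Rational(-13, 2), 2) = Rational(169, 4)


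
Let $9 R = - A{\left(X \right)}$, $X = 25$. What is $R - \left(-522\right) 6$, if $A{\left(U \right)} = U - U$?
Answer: $3132$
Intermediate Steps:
$A{\left(U \right)} = 0$
$R = 0$ ($R = \frac{\left(-1\right) 0}{9} = \frac{1}{9} \cdot 0 = 0$)
$R - \left(-522\right) 6 = 0 - \left(-522\right) 6 = 0 - -3132 = 0 + 3132 = 3132$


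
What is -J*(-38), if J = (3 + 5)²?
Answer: 2432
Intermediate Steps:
J = 64 (J = 8² = 64)
-J*(-38) = -1*64*(-38) = -64*(-38) = 2432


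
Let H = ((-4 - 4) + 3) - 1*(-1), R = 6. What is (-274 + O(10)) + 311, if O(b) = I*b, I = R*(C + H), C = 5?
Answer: 97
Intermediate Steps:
H = -4 (H = (-8 + 3) + 1 = -5 + 1 = -4)
I = 6 (I = 6*(5 - 4) = 6*1 = 6)
O(b) = 6*b
(-274 + O(10)) + 311 = (-274 + 6*10) + 311 = (-274 + 60) + 311 = -214 + 311 = 97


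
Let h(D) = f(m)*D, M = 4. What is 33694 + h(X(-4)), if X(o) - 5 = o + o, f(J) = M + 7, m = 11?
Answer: 33661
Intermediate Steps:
f(J) = 11 (f(J) = 4 + 7 = 11)
X(o) = 5 + 2*o (X(o) = 5 + (o + o) = 5 + 2*o)
h(D) = 11*D
33694 + h(X(-4)) = 33694 + 11*(5 + 2*(-4)) = 33694 + 11*(5 - 8) = 33694 + 11*(-3) = 33694 - 33 = 33661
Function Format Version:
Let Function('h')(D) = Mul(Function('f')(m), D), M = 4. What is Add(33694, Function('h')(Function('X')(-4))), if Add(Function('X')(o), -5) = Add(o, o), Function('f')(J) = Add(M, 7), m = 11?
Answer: 33661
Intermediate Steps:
Function('f')(J) = 11 (Function('f')(J) = Add(4, 7) = 11)
Function('X')(o) = Add(5, Mul(2, o)) (Function('X')(o) = Add(5, Add(o, o)) = Add(5, Mul(2, o)))
Function('h')(D) = Mul(11, D)
Add(33694, Function('h')(Function('X')(-4))) = Add(33694, Mul(11, Add(5, Mul(2, -4)))) = Add(33694, Mul(11, Add(5, -8))) = Add(33694, Mul(11, -3)) = Add(33694, -33) = 33661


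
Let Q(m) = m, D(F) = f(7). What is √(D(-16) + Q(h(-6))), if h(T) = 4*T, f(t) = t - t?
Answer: 2*I*√6 ≈ 4.899*I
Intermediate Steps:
f(t) = 0
D(F) = 0
√(D(-16) + Q(h(-6))) = √(0 + 4*(-6)) = √(0 - 24) = √(-24) = 2*I*√6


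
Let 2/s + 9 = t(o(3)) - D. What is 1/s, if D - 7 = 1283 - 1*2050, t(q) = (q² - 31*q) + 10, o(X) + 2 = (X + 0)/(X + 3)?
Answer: 3239/8 ≈ 404.88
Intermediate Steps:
o(X) = -2 + X/(3 + X) (o(X) = -2 + (X + 0)/(X + 3) = -2 + X/(3 + X))
t(q) = 10 + q² - 31*q
D = -760 (D = 7 + (1283 - 1*2050) = 7 + (1283 - 2050) = 7 - 767 = -760)
s = 8/3239 (s = 2/(-9 + ((10 + ((-6 - 1*3)/(3 + 3))² - 31*(-6 - 1*3)/(3 + 3)) - 1*(-760))) = 2/(-9 + ((10 + ((-6 - 3)/6)² - 31*(-6 - 3)/6) + 760)) = 2/(-9 + ((10 + ((⅙)*(-9))² - 31*(-9)/6) + 760)) = 2/(-9 + ((10 + (-3/2)² - 31*(-3/2)) + 760)) = 2/(-9 + ((10 + 9/4 + 93/2) + 760)) = 2/(-9 + (235/4 + 760)) = 2/(-9 + 3275/4) = 2/(3239/4) = 2*(4/3239) = 8/3239 ≈ 0.0024699)
1/s = 1/(8/3239) = 3239/8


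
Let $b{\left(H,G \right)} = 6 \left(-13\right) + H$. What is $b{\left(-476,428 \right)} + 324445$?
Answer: $323891$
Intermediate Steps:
$b{\left(H,G \right)} = -78 + H$
$b{\left(-476,428 \right)} + 324445 = \left(-78 - 476\right) + 324445 = -554 + 324445 = 323891$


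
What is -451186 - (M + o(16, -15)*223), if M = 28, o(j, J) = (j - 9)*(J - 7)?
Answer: -416872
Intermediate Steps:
o(j, J) = (-9 + j)*(-7 + J)
-451186 - (M + o(16, -15)*223) = -451186 - (28 + (63 - 9*(-15) - 7*16 - 15*16)*223) = -451186 - (28 + (63 + 135 - 112 - 240)*223) = -451186 - (28 - 154*223) = -451186 - (28 - 34342) = -451186 - 1*(-34314) = -451186 + 34314 = -416872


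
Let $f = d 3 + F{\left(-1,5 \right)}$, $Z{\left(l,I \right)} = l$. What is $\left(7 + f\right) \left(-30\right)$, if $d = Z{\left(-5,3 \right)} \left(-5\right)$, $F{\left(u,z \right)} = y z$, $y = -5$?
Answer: $-1710$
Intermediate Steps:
$F{\left(u,z \right)} = - 5 z$
$d = 25$ ($d = \left(-5\right) \left(-5\right) = 25$)
$f = 50$ ($f = 25 \cdot 3 - 25 = 75 - 25 = 50$)
$\left(7 + f\right) \left(-30\right) = \left(7 + 50\right) \left(-30\right) = 57 \left(-30\right) = -1710$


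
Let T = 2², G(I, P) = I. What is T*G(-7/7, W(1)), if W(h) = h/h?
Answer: -4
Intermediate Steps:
W(h) = 1
T = 4
T*G(-7/7, W(1)) = 4*(-7/7) = 4*(-7*⅐) = 4*(-1) = -4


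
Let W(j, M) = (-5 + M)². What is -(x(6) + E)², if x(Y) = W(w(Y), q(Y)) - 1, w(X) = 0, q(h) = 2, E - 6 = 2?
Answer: -256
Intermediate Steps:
E = 8 (E = 6 + 2 = 8)
x(Y) = 8 (x(Y) = (-5 + 2)² - 1 = (-3)² - 1 = 9 - 1 = 8)
-(x(6) + E)² = -(8 + 8)² = -1*16² = -1*256 = -256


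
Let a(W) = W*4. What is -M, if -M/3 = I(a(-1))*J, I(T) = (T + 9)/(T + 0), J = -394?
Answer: 2955/2 ≈ 1477.5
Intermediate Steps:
a(W) = 4*W
I(T) = (9 + T)/T
M = -2955/2 (M = -3*(9 + 4*(-1))/((4*(-1)))*(-394) = -3*(9 - 4)/(-4)*(-394) = -3*(-¼*5)*(-394) = -(-15)*(-394)/4 = -3*985/2 = -2955/2 ≈ -1477.5)
-M = -1*(-2955/2) = 2955/2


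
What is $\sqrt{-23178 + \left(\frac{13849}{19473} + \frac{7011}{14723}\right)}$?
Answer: $\frac{4 i \sqrt{119067182981823088758}}{286700979} \approx 152.24 i$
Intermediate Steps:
$\sqrt{-23178 + \left(\frac{13849}{19473} + \frac{7011}{14723}\right)} = \sqrt{-23178 + \frac{340424030}{286700979}} = \sqrt{- \frac{6644814867232}{286700979}} = \frac{4 i \sqrt{119067182981823088758}}{286700979}$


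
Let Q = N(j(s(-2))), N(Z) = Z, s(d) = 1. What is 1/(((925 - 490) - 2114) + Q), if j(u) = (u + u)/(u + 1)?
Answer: -1/1678 ≈ -0.00059595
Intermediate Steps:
j(u) = 2*u/(1 + u) (j(u) = (2*u)/(1 + u) = 2*u/(1 + u))
Q = 1 (Q = 2*1/(1 + 1) = 2*1/2 = 2*1*(1/2) = 1)
1/(((925 - 490) - 2114) + Q) = 1/(((925 - 490) - 2114) + 1) = 1/((435 - 2114) + 1) = 1/(-1679 + 1) = 1/(-1678) = -1/1678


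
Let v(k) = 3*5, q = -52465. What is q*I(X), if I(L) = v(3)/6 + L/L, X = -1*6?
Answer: -367255/2 ≈ -1.8363e+5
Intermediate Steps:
X = -6
v(k) = 15
I(L) = 7/2 (I(L) = 15/6 + L/L = 15*(⅙) + 1 = 5/2 + 1 = 7/2)
q*I(X) = -52465*7/2 = -367255/2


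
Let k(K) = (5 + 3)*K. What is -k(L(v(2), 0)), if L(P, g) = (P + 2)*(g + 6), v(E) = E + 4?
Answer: -384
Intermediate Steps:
v(E) = 4 + E
L(P, g) = (2 + P)*(6 + g)
k(K) = 8*K
-k(L(v(2), 0)) = -8*(12 + 2*0 + 6*(4 + 2) + (4 + 2)*0) = -8*(12 + 0 + 6*6 + 6*0) = -8*(12 + 0 + 36 + 0) = -8*48 = -1*384 = -384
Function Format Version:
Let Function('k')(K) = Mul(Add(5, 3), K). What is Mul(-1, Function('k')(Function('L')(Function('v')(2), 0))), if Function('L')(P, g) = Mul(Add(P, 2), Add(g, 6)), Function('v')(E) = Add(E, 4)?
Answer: -384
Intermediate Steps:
Function('v')(E) = Add(4, E)
Function('L')(P, g) = Mul(Add(2, P), Add(6, g))
Function('k')(K) = Mul(8, K)
Mul(-1, Function('k')(Function('L')(Function('v')(2), 0))) = Mul(-1, Mul(8, Add(12, Mul(2, 0), Mul(6, Add(4, 2)), Mul(Add(4, 2), 0)))) = Mul(-1, Mul(8, Add(12, 0, Mul(6, 6), Mul(6, 0)))) = Mul(-1, Mul(8, Add(12, 0, 36, 0))) = Mul(-1, Mul(8, 48)) = Mul(-1, 384) = -384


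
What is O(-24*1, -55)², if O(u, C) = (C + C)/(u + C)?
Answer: 12100/6241 ≈ 1.9388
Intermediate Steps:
O(u, C) = 2*C/(C + u) (O(u, C) = (2*C)/(C + u) = 2*C/(C + u))
O(-24*1, -55)² = (2*(-55)/(-55 - 24*1))² = (2*(-55)/(-55 - 24))² = (2*(-55)/(-79))² = (2*(-55)*(-1/79))² = (110/79)² = 12100/6241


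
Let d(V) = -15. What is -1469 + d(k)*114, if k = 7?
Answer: -3179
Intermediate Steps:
-1469 + d(k)*114 = -1469 - 15*114 = -1469 - 1710 = -3179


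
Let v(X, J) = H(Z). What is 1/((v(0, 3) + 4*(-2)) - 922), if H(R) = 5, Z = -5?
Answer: -1/925 ≈ -0.0010811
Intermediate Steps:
v(X, J) = 5
1/((v(0, 3) + 4*(-2)) - 922) = 1/((5 + 4*(-2)) - 922) = 1/((5 - 8) - 922) = 1/(-3 - 922) = 1/(-925) = -1/925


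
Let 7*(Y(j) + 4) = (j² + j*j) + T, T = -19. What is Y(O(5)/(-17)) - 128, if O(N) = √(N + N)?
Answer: -272507/2023 ≈ -134.70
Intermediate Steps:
O(N) = √2*√N (O(N) = √(2*N) = √2*√N)
Y(j) = -47/7 + 2*j²/7 (Y(j) = -4 + ((j² + j*j) - 19)/7 = -4 + ((j² + j²) - 19)/7 = -4 + (2*j² - 19)/7 = -4 + (-19 + 2*j²)/7 = -4 + (-19/7 + 2*j²/7) = -47/7 + 2*j²/7)
Y(O(5)/(-17)) - 128 = (-47/7 + 2*((√2*√5)/(-17))²/7) - 128 = (-47/7 + 2*(√10*(-1/17))²/7) - 128 = (-47/7 + 2*(-√10/17)²/7) - 128 = (-47/7 + (2/7)*(10/289)) - 128 = (-47/7 + 20/2023) - 128 = -13563/2023 - 128 = -272507/2023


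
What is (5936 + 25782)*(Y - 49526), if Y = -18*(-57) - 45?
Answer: -1539750310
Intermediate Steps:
Y = 981 (Y = 1026 - 45 = 981)
(5936 + 25782)*(Y - 49526) = (5936 + 25782)*(981 - 49526) = 31718*(-48545) = -1539750310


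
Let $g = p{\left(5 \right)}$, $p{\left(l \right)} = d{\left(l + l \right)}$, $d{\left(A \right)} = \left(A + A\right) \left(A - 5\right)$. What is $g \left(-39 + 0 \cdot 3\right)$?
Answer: $-3900$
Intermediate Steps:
$d{\left(A \right)} = 2 A \left(-5 + A\right)$
$p{\left(l \right)} = 4 l \left(-5 + 2 l\right)$ ($p{\left(l \right)} = 2 \left(l + l\right) \left(-5 + \left(l + l\right)\right) = 2 \cdot 2 l \left(-5 + 2 l\right) = 4 l \left(-5 + 2 l\right)$)
$g = 100$ ($g = 4 \cdot 5 \left(-5 + 2 \cdot 5\right) = 4 \cdot 5 \left(-5 + 10\right) = 4 \cdot 5 \cdot 5 = 100$)
$g \left(-39 + 0 \cdot 3\right) = 100 \left(-39 + 0 \cdot 3\right) = 100 \left(-39 + 0\right) = 100 \left(-39\right) = -3900$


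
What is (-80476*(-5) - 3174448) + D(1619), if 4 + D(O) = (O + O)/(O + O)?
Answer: -2772071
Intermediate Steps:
D(O) = -3 (D(O) = -4 + (O + O)/(O + O) = -4 + (2*O)/((2*O)) = -4 + (2*O)*(1/(2*O)) = -4 + 1 = -3)
(-80476*(-5) - 3174448) + D(1619) = (-80476*(-5) - 3174448) - 3 = (402380 - 3174448) - 3 = -2772068 - 3 = -2772071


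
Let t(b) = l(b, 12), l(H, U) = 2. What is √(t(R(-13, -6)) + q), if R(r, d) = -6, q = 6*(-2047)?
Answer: 2*I*√3070 ≈ 110.82*I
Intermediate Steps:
q = -12282
t(b) = 2
√(t(R(-13, -6)) + q) = √(2 - 12282) = √(-12280) = 2*I*√3070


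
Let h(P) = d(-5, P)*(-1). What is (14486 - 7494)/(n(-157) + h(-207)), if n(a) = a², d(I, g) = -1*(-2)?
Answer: 6992/24647 ≈ 0.28369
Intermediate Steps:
d(I, g) = 2
h(P) = -2 (h(P) = 2*(-1) = -2)
(14486 - 7494)/(n(-157) + h(-207)) = (14486 - 7494)/((-157)² - 2) = 6992/(24649 - 2) = 6992/24647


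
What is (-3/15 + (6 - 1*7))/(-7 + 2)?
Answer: 6/25 ≈ 0.24000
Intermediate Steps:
(-3/15 + (6 - 1*7))/(-7 + 2) = (-3*1/15 + (6 - 7))/(-5) = (-1/5 - 1)*(-1/5) = -6/5*(-1/5) = 6/25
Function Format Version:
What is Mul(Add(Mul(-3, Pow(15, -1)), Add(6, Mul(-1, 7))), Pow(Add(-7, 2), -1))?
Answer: Rational(6, 25) ≈ 0.24000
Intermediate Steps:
Mul(Add(Mul(-3, Pow(15, -1)), Add(6, Mul(-1, 7))), Pow(Add(-7, 2), -1)) = Mul(Add(Mul(-3, Rational(1, 15)), Add(6, -7)), Pow(-5, -1)) = Mul(Add(Rational(-1, 5), -1), Rational(-1, 5)) = Mul(Rational(-6, 5), Rational(-1, 5)) = Rational(6, 25)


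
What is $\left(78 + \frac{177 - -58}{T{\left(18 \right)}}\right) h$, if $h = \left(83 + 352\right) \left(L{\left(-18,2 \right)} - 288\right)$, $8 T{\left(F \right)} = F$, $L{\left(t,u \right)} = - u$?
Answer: $- \frac{69046100}{3} \approx -2.3015 \cdot 10^{7}$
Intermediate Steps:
$T{\left(F \right)} = \frac{F}{8}$
$h = -126150$ ($h = \left(83 + 352\right) \left(\left(-1\right) 2 - 288\right) = 435 \left(-2 - 288\right) = 435 \left(-290\right) = -126150$)
$\left(78 + \frac{177 - -58}{T{\left(18 \right)}}\right) h = \left(78 + \frac{177 - -58}{\frac{1}{8} \cdot 18}\right) \left(-126150\right) = \left(78 + \frac{177 + 58}{\frac{9}{4}}\right) \left(-126150\right) = \left(78 + 235 \cdot \frac{4}{9}\right) \left(-126150\right) = \left(78 + \frac{940}{9}\right) \left(-126150\right) = \frac{1642}{9} \left(-126150\right) = - \frac{69046100}{3}$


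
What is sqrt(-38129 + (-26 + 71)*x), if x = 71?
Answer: I*sqrt(34934) ≈ 186.91*I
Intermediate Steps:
sqrt(-38129 + (-26 + 71)*x) = sqrt(-38129 + (-26 + 71)*71) = sqrt(-38129 + 45*71) = sqrt(-38129 + 3195) = sqrt(-34934) = I*sqrt(34934)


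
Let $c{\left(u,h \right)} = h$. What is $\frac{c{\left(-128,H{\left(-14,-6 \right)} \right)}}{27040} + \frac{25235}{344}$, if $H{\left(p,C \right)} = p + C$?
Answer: $\frac{533084}{7267} \approx 73.357$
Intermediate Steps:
$H{\left(p,C \right)} = C + p$
$\frac{c{\left(-128,H{\left(-14,-6 \right)} \right)}}{27040} + \frac{25235}{344} = \frac{-6 - 14}{27040} + \frac{25235}{344} = \left(-20\right) \frac{1}{27040} + 25235 \cdot \frac{1}{344} = - \frac{1}{1352} + \frac{25235}{344} = \frac{533084}{7267}$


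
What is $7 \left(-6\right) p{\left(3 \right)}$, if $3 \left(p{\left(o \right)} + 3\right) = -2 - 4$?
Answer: $210$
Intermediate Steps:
$p{\left(o \right)} = -5$ ($p{\left(o \right)} = -3 + \frac{-2 - 4}{3} = -3 + \frac{1}{3} \left(-6\right) = -3 - 2 = -5$)
$7 \left(-6\right) p{\left(3 \right)} = 7 \left(-6\right) \left(-5\right) = \left(-42\right) \left(-5\right) = 210$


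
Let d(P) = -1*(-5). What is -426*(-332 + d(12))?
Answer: 139302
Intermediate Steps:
d(P) = 5
-426*(-332 + d(12)) = -426*(-332 + 5) = -426*(-327) = 139302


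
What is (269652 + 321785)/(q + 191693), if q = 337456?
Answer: 591437/529149 ≈ 1.1177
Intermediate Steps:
(269652 + 321785)/(q + 191693) = (269652 + 321785)/(337456 + 191693) = 591437/529149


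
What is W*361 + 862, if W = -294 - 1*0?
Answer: -105272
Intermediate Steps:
W = -294 (W = -294 + 0 = -294)
W*361 + 862 = -294*361 + 862 = -106134 + 862 = -105272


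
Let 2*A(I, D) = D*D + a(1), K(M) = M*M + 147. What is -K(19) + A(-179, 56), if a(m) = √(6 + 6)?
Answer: 1060 + √3 ≈ 1061.7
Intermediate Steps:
a(m) = 2*√3 (a(m) = √12 = 2*√3)
K(M) = 147 + M² (K(M) = M² + 147 = 147 + M²)
A(I, D) = √3 + D²/2 (A(I, D) = (D*D + 2*√3)/2 = (D² + 2*√3)/2 = √3 + D²/2)
-K(19) + A(-179, 56) = -(147 + 19²) + (√3 + (½)*56²) = -(147 + 361) + (√3 + (½)*3136) = -1*508 + (√3 + 1568) = -508 + (1568 + √3) = 1060 + √3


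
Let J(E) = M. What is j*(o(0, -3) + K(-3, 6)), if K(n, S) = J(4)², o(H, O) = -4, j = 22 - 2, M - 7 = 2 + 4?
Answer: 3300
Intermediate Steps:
M = 13 (M = 7 + (2 + 4) = 7 + 6 = 13)
J(E) = 13
j = 20
K(n, S) = 169 (K(n, S) = 13² = 169)
j*(o(0, -3) + K(-3, 6)) = 20*(-4 + 169) = 20*165 = 3300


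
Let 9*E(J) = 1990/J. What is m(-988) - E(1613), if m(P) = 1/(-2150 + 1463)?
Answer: -460549/3324393 ≈ -0.13854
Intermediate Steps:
E(J) = 1990/(9*J) (E(J) = (1990/J)/9 = 1990/(9*J))
m(P) = -1/687 (m(P) = 1/(-687) = -1/687)
m(-988) - E(1613) = -1/687 - 1990/(9*1613) = -1/687 - 1*1990/14517 = -1/687 - 1990/14517 = -460549/3324393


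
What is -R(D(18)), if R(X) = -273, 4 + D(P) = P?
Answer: 273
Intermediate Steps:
D(P) = -4 + P
-R(D(18)) = -1*(-273) = 273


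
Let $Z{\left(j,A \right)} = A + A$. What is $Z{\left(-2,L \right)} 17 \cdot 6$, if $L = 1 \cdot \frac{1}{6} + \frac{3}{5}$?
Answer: $\frac{782}{5} \approx 156.4$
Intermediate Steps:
$L = \frac{23}{30}$ ($L = 1 \cdot \frac{1}{6} + 3 \cdot \frac{1}{5} = \frac{1}{6} + \frac{3}{5} = \frac{23}{30} \approx 0.76667$)
$Z{\left(j,A \right)} = 2 A$
$Z{\left(-2,L \right)} 17 \cdot 6 = 2 \cdot \frac{23}{30} \cdot 17 \cdot 6 = \frac{23}{15} \cdot 17 \cdot 6 = \frac{391}{15} \cdot 6 = \frac{782}{5}$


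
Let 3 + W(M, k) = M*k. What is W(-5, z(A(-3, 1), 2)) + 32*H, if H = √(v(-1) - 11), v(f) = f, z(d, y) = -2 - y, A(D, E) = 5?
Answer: 17 + 64*I*√3 ≈ 17.0 + 110.85*I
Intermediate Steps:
W(M, k) = -3 + M*k
H = 2*I*√3 (H = √(-1 - 11) = √(-12) = 2*I*√3 ≈ 3.4641*I)
W(-5, z(A(-3, 1), 2)) + 32*H = (-3 - 5*(-2 - 1*2)) + 32*(2*I*√3) = (-3 - 5*(-2 - 2)) + 64*I*√3 = (-3 - 5*(-4)) + 64*I*√3 = (-3 + 20) + 64*I*√3 = 17 + 64*I*√3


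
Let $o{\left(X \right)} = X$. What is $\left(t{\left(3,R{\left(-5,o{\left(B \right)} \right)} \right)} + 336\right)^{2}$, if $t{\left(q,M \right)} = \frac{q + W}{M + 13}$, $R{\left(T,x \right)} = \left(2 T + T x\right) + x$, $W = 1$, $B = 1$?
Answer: $110224$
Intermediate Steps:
$R{\left(T,x \right)} = x + 2 T + T x$
$t{\left(q,M \right)} = \frac{1 + q}{13 + M}$ ($t{\left(q,M \right)} = \frac{q + 1}{M + 13} = \frac{1 + q}{13 + M}$)
$\left(t{\left(3,R{\left(-5,o{\left(B \right)} \right)} \right)} + 336\right)^{2} = \left(\frac{1 + 3}{13 + \left(1 + 2 \left(-5\right) - 5\right)} + 336\right)^{2} = \left(\frac{1}{13 - 14} \cdot 4 + 336\right)^{2} = \left(\frac{1}{-1} \cdot 4 + 336\right)^{2} = \left(\left(-1\right) 4 + 336\right)^{2} = \left(-4 + 336\right)^{2} = 332^{2} = 110224$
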